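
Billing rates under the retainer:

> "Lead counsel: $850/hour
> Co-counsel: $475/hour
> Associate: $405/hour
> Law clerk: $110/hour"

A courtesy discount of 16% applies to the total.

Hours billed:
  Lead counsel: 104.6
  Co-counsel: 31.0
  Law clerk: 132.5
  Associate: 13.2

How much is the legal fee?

$103,787.04

Lead counsel: 104.6 × $850 = $88,910.00
Co-counsel: 31.0 × $475 = $14,725.00
Associate: 13.2 × $405 = $5,346.00
Law clerk: 132.5 × $110 = $14,575.00
Subtotal: $123,556.00
Less 16% discount: −$19,768.96
Total: $123,556.00 − $19,768.96 = $103,787.04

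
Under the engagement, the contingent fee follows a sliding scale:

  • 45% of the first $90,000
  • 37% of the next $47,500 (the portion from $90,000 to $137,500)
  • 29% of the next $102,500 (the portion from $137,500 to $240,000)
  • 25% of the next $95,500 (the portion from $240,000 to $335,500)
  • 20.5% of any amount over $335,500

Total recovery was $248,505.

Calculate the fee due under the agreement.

$89,926.25

First $90,000 at 45% = $40,500.00
Next $47,500 at 37% = $17,575.00
Next $102,500 at 29% = $29,725.00
Remaining $8,505 at 25% = $2,126.25
Fee: $40,500.00 + $17,575.00 + $29,725.00 + $2,126.25 = $89,926.25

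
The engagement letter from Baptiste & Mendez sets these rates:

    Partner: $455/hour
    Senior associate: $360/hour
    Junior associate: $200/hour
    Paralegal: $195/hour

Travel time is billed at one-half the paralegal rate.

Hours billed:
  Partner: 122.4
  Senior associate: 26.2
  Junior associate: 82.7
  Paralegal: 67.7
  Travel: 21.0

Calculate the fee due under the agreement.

$96,913.00

Partner: 122.4 × $455 = $55,692.00
Senior associate: 26.2 × $360 = $9,432.00
Junior associate: 82.7 × $200 = $16,540.00
Paralegal: 67.7 × $195 = $13,201.50
Subtotal: $55,692.00 + $9,432.00 + $16,540.00 + $13,201.50 = $94,865.50
Travel: 21.0 × ($195 ÷ 2) = 21.0 × $97.50 = $2,047.50
Total: $94,865.50 + $2,047.50 = $96,913.00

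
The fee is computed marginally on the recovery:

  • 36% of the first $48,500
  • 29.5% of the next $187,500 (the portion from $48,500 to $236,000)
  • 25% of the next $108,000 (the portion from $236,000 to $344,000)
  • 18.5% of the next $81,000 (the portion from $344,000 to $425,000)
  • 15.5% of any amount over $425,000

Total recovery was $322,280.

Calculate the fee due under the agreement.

$94,342.50

First $48,500 at 36% = $17,460.00
Next $187,500 at 29.5% = $55,312.50
Remaining $86,280 at 25% = $21,570.00
Fee: $17,460.00 + $55,312.50 + $21,570.00 = $94,342.50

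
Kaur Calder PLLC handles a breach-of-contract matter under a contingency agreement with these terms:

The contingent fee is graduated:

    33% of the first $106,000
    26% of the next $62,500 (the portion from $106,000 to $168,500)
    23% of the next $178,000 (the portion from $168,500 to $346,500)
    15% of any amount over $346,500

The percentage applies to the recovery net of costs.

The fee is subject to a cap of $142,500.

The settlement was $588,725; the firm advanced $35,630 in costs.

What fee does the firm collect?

$123,159.25

Fee base (net of costs): $588,725 − $35,630 = $553,095
First $106,000 at 33% = $34,980.00
Next $62,500 at 26% = $16,250.00
Next $178,000 at 23% = $40,940.00
Remaining $206,595 at 15% = $30,989.25
Fee: $34,980.00 + $16,250.00 + $40,940.00 + $30,989.25 = $123,159.25
$123,159.25 is under the $142,500 cap.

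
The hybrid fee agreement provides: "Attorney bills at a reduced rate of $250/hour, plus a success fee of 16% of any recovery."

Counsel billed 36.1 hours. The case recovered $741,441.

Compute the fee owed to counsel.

Hourly: 36.1 × $250 = $9,025.00
Success fee: 16% of $741,441 = $118,630.56
Total: $9,025.00 + $118,630.56 = $127,655.56

$127,655.56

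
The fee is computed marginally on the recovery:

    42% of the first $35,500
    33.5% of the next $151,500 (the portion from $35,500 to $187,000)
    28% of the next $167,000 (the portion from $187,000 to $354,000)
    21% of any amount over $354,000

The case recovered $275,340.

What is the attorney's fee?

First $35,500 at 42% = $14,910.00
Next $151,500 at 33.5% = $50,752.50
Remaining $88,340 at 28% = $24,735.20
Fee: $14,910.00 + $50,752.50 + $24,735.20 = $90,397.70

$90,397.70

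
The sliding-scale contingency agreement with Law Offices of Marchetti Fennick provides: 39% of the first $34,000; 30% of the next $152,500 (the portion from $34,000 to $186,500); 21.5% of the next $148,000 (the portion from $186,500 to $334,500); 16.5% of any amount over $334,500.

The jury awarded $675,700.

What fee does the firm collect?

First $34,000 at 39% = $13,260.00
Next $152,500 at 30% = $45,750.00
Next $148,000 at 21.5% = $31,820.00
Remaining $341,200 at 16.5% = $56,298.00
Fee: $13,260.00 + $45,750.00 + $31,820.00 + $56,298.00 = $147,128.00

$147,128.00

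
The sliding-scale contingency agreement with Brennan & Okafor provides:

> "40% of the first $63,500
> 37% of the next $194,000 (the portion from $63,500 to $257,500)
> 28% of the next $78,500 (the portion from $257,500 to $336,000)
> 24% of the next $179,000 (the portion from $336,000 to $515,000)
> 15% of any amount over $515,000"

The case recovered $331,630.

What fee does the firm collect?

$117,936.40

First $63,500 at 40% = $25,400.00
Next $194,000 at 37% = $71,780.00
Remaining $74,130 at 28% = $20,756.40
Fee: $25,400.00 + $71,780.00 + $20,756.40 = $117,936.40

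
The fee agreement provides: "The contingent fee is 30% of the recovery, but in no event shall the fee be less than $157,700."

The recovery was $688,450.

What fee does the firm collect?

30% of $688,450 = $206,535.00
That exceeds the $157,700 minimum.

$206,535.00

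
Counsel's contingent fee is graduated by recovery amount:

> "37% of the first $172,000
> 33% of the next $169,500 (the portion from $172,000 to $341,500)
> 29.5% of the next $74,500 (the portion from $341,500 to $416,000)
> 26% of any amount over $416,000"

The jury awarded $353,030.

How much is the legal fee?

$122,976.35

First $172,000 at 37% = $63,640.00
Next $169,500 at 33% = $55,935.00
Remaining $11,530 at 29.5% = $3,401.35
Fee: $63,640.00 + $55,935.00 + $3,401.35 = $122,976.35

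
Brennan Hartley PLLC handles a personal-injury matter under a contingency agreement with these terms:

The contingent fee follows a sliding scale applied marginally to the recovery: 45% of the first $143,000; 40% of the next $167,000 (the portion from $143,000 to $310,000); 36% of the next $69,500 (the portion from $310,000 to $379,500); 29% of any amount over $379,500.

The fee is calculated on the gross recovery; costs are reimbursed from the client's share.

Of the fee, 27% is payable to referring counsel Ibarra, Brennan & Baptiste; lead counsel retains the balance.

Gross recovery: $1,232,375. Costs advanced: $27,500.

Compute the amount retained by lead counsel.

$294,557.74

Fee base is the gross recovery, $1,232,375; costs are reimbursed separately.
First $143,000 at 45% = $64,350.00
Next $167,000 at 40% = $66,800.00
Next $69,500 at 36% = $25,020.00
Remaining $852,875 at 29% = $247,333.75
Fee: $64,350.00 + $66,800.00 + $25,020.00 + $247,333.75 = $403,503.75
Referral share: 27% of $403,503.75 = $108,946.01; lead counsel retains $403,503.75 − $108,946.01 = $294,557.74.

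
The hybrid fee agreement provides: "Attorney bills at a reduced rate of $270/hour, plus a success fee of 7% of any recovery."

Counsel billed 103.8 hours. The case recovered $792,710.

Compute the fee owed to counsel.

Hourly: 103.8 × $270 = $28,026.00
Success fee: 7% of $792,710 = $55,489.70
Total: $28,026.00 + $55,489.70 = $83,515.70

$83,515.70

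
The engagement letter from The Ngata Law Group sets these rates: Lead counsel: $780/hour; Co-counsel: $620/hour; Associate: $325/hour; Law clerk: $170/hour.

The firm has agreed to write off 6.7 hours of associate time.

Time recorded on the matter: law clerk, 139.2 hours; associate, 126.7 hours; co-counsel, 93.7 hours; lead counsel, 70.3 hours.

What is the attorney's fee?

$175,592.00

Lead counsel: 70.3 × $780 = $54,834.00
Co-counsel: 93.7 × $620 = $58,094.00
Associate: 126.7 × $325 = $41,177.50
Law clerk: 139.2 × $170 = $23,664.00
Subtotal: $177,769.50
Write-off: 6.7 × $325 = $2,177.50
Total: $177,769.50 − $2,177.50 = $175,592.00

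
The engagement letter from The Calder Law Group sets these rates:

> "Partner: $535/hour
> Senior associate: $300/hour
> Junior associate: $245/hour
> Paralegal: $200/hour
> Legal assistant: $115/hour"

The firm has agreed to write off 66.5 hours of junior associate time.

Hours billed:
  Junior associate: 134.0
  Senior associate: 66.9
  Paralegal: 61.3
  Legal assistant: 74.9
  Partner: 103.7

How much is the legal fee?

Partner: 103.7 × $535 = $55,479.50
Senior associate: 66.9 × $300 = $20,070.00
Junior associate: 134.0 × $245 = $32,830.00
Paralegal: 61.3 × $200 = $12,260.00
Legal assistant: 74.9 × $115 = $8,613.50
Subtotal: $129,253.00
Write-off: 66.5 × $245 = $16,292.50
Total: $129,253.00 − $16,292.50 = $112,960.50

$112,960.50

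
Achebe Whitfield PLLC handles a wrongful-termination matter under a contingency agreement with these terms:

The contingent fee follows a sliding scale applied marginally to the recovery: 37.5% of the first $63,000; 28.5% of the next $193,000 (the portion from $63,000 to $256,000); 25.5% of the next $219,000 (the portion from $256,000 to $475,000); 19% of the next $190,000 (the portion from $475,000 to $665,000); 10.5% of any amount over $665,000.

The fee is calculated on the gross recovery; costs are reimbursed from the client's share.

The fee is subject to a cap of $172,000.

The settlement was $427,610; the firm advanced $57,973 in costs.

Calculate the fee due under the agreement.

$122,390.55

Fee base is the gross recovery, $427,610; costs are reimbursed separately.
First $63,000 at 37.5% = $23,625.00
Next $193,000 at 28.5% = $55,005.00
Remaining $171,610 at 25.5% = $43,760.55
Fee: $23,625.00 + $55,005.00 + $43,760.55 = $122,390.55
$122,390.55 is under the $172,000 cap.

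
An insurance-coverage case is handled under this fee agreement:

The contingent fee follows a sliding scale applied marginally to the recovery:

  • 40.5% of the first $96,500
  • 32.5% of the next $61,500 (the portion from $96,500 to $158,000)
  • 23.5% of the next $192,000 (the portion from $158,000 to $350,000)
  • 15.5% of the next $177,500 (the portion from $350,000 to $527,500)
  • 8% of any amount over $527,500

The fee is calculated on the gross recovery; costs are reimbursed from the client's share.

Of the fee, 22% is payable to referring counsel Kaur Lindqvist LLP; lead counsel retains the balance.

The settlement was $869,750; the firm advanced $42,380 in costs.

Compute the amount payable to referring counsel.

$34,998.15

Fee base is the gross recovery, $869,750; costs are reimbursed separately.
First $96,500 at 40.5% = $39,082.50
Next $61,500 at 32.5% = $19,987.50
Next $192,000 at 23.5% = $45,120.00
Next $177,500 at 15.5% = $27,512.50
Remaining $342,250 at 8% = $27,380.00
Fee: $39,082.50 + $19,987.50 + $45,120.00 + $27,512.50 + $27,380.00 = $159,082.50
Referral share: 22% of $159,082.50 = $34,998.15; lead counsel retains $159,082.50 − $34,998.15 = $124,084.35.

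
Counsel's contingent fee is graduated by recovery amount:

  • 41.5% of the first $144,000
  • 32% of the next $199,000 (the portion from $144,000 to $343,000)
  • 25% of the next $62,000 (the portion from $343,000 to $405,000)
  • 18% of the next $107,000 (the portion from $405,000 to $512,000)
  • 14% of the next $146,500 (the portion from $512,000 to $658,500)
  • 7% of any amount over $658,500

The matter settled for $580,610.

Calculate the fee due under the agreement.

$167,805.40

First $144,000 at 41.5% = $59,760.00
Next $199,000 at 32% = $63,680.00
Next $62,000 at 25% = $15,500.00
Next $107,000 at 18% = $19,260.00
Remaining $68,610 at 14% = $9,605.40
Fee: $59,760.00 + $63,680.00 + $15,500.00 + $19,260.00 + $9,605.40 = $167,805.40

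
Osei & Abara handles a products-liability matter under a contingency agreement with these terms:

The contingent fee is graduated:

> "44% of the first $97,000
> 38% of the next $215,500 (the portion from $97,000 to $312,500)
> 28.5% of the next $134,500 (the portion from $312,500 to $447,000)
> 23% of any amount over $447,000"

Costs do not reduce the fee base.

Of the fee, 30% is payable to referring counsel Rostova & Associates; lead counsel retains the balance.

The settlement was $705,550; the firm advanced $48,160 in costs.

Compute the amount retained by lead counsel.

Fee base is the gross recovery, $705,550; costs are reimbursed separately.
First $97,000 at 44% = $42,680.00
Next $215,500 at 38% = $81,890.00
Next $134,500 at 28.5% = $38,332.50
Remaining $258,550 at 23% = $59,466.50
Fee: $42,680.00 + $81,890.00 + $38,332.50 + $59,466.50 = $222,369.00
Referral share: 30% of $222,369.00 = $66,710.70; lead counsel retains $222,369.00 − $66,710.70 = $155,658.30.

$155,658.30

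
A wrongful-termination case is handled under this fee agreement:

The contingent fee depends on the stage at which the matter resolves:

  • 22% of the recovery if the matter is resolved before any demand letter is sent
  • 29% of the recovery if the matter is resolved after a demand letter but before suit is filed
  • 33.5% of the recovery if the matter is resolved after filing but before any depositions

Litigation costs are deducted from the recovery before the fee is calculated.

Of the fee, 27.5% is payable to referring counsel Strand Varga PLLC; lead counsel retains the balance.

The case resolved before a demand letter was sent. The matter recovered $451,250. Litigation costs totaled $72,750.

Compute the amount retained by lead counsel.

Fee base (net of costs): $451,250 − $72,750 = $378,500
The matter resolved before a demand letter was sent, so the 22% rate applies.
$378,500 × 22% = $83,270.00
Referral share: 27.5% of $83,270.00 = $22,899.25; lead counsel retains $83,270.00 − $22,899.25 = $60,370.75.

$60,370.75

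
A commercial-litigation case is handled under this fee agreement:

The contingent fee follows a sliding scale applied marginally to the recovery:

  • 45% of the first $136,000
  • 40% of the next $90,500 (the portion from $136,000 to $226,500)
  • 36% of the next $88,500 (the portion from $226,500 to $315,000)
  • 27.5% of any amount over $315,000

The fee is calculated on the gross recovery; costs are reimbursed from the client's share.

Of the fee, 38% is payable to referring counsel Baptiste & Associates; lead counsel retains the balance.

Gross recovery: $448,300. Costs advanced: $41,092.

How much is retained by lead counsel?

Fee base is the gross recovery, $448,300; costs are reimbursed separately.
First $136,000 at 45% = $61,200.00
Next $90,500 at 40% = $36,200.00
Next $88,500 at 36% = $31,860.00
Remaining $133,300 at 27.5% = $36,657.50
Fee: $61,200.00 + $36,200.00 + $31,860.00 + $36,657.50 = $165,917.50
Referral share: 38% of $165,917.50 = $63,048.65; lead counsel retains $165,917.50 − $63,048.65 = $102,868.85.

$102,868.85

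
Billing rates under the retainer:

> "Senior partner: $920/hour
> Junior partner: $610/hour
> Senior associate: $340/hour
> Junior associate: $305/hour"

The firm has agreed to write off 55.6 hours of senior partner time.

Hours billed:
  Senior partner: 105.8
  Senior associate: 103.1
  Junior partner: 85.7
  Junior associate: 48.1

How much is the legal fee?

Senior partner: 105.8 × $920 = $97,336.00
Junior partner: 85.7 × $610 = $52,277.00
Senior associate: 103.1 × $340 = $35,054.00
Junior associate: 48.1 × $305 = $14,670.50
Subtotal: $199,337.50
Write-off: 55.6 × $920 = $51,152.00
Total: $199,337.50 − $51,152.00 = $148,185.50

$148,185.50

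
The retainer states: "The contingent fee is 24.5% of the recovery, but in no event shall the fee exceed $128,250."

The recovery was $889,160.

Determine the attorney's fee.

$128,250.00

24.5% of $889,160 = $217,844.20
That exceeds the $128,250 cap, so the fee is capped at $128,250.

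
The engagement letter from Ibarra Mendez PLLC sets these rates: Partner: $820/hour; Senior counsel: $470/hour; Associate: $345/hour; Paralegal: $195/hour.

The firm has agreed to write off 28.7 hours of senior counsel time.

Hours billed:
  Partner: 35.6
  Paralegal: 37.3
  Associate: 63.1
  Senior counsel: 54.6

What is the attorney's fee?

Partner: 35.6 × $820 = $29,192.00
Senior counsel: 54.6 × $470 = $25,662.00
Associate: 63.1 × $345 = $21,769.50
Paralegal: 37.3 × $195 = $7,273.50
Subtotal: $83,897.00
Write-off: 28.7 × $470 = $13,489.00
Total: $83,897.00 − $13,489.00 = $70,408.00

$70,408.00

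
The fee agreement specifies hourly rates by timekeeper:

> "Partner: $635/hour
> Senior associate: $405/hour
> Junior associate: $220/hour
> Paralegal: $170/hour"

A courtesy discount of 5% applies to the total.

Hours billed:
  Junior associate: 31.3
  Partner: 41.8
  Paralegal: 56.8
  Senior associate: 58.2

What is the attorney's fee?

Partner: 41.8 × $635 = $26,543.00
Senior associate: 58.2 × $405 = $23,571.00
Junior associate: 31.3 × $220 = $6,886.00
Paralegal: 56.8 × $170 = $9,656.00
Subtotal: $66,656.00
Less 5% discount: −$3,332.80
Total: $66,656.00 − $3,332.80 = $63,323.20

$63,323.20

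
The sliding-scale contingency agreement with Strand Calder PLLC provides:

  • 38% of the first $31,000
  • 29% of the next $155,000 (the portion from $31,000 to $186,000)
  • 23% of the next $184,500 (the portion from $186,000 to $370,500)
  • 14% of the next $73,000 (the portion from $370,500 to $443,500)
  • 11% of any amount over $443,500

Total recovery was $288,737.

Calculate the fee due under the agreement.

First $31,000 at 38% = $11,780.00
Next $155,000 at 29% = $44,950.00
Remaining $102,737 at 23% = $23,629.51
Fee: $11,780.00 + $44,950.00 + $23,629.51 = $80,359.51

$80,359.51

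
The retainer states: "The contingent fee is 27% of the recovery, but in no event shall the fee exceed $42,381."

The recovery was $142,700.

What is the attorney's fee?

$38,529.00

27% of $142,700 = $38,529.00
That is under the $42,381 cap.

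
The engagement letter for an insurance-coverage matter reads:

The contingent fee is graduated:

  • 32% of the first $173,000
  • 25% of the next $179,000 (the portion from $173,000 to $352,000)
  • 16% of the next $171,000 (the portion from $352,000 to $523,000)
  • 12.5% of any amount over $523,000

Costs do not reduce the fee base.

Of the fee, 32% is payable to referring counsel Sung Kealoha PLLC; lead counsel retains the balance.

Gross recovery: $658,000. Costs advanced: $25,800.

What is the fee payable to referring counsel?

$46,190.40

Fee base is the gross recovery, $658,000; costs are reimbursed separately.
First $173,000 at 32% = $55,360.00
Next $179,000 at 25% = $44,750.00
Next $171,000 at 16% = $27,360.00
Remaining $135,000 at 12.5% = $16,875.00
Fee: $55,360.00 + $44,750.00 + $27,360.00 + $16,875.00 = $144,345.00
Referral share: 32% of $144,345.00 = $46,190.40; lead counsel retains $144,345.00 − $46,190.40 = $98,154.60.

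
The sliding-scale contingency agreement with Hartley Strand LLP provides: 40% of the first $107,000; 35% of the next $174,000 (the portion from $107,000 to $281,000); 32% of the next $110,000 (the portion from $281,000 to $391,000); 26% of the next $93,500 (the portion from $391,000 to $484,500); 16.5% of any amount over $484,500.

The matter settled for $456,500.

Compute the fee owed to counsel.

First $107,000 at 40% = $42,800.00
Next $174,000 at 35% = $60,900.00
Next $110,000 at 32% = $35,200.00
Remaining $65,500 at 26% = $17,030.00
Fee: $42,800.00 + $60,900.00 + $35,200.00 + $17,030.00 = $155,930.00

$155,930.00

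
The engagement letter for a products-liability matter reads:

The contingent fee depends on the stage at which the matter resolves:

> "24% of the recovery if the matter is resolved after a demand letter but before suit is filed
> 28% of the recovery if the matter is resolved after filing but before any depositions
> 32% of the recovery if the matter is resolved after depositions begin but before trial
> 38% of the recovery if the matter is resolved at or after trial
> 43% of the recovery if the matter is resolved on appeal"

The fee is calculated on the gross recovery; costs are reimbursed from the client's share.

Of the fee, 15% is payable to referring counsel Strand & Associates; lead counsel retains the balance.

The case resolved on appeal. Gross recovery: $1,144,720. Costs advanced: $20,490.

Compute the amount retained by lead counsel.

Fee base is the gross recovery, $1,144,720; costs are reimbursed separately.
The matter resolved on appeal, so the 43% rate applies.
$1,144,720 × 43% = $492,229.60
Referral share: 15% of $492,229.60 = $73,834.44; lead counsel retains $492,229.60 − $73,834.44 = $418,395.16.

$418,395.16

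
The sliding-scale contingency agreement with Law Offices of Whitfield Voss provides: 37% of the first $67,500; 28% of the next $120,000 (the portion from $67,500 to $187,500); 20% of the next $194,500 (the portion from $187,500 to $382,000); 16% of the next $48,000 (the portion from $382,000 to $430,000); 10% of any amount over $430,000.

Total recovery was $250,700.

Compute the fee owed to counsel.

$71,215.00

First $67,500 at 37% = $24,975.00
Next $120,000 at 28% = $33,600.00
Remaining $63,200 at 20% = $12,640.00
Fee: $24,975.00 + $33,600.00 + $12,640.00 = $71,215.00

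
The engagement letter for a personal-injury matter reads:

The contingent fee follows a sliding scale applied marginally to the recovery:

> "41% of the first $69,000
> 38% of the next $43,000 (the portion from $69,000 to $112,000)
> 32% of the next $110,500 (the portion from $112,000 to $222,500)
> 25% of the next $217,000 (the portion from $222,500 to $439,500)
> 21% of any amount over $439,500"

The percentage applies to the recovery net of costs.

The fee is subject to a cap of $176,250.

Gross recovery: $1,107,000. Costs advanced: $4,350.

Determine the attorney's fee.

$176,250.00

Fee base (net of costs): $1,107,000 − $4,350 = $1,102,650
First $69,000 at 41% = $28,290.00
Next $43,000 at 38% = $16,340.00
Next $110,500 at 32% = $35,360.00
Next $217,000 at 25% = $54,250.00
Remaining $663,150 at 21% = $139,261.50
Fee: $28,290.00 + $16,340.00 + $35,360.00 + $54,250.00 + $139,261.50 = $273,501.50
$273,501.50 exceeds the $176,250 cap, so the fee is capped at $176,250.00.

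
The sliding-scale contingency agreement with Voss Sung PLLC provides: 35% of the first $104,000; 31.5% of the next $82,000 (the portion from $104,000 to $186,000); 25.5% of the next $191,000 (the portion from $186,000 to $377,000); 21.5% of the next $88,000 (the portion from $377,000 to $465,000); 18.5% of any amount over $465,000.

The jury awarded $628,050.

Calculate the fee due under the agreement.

$160,019.25

First $104,000 at 35% = $36,400.00
Next $82,000 at 31.5% = $25,830.00
Next $191,000 at 25.5% = $48,705.00
Next $88,000 at 21.5% = $18,920.00
Remaining $163,050 at 18.5% = $30,164.25
Fee: $36,400.00 + $25,830.00 + $48,705.00 + $18,920.00 + $30,164.25 = $160,019.25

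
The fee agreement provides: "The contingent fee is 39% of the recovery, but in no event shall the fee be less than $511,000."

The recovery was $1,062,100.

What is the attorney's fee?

$511,000.00

39% of $1,062,100 = $414,219.00
That is below the $511,000 minimum, so the minimum applies.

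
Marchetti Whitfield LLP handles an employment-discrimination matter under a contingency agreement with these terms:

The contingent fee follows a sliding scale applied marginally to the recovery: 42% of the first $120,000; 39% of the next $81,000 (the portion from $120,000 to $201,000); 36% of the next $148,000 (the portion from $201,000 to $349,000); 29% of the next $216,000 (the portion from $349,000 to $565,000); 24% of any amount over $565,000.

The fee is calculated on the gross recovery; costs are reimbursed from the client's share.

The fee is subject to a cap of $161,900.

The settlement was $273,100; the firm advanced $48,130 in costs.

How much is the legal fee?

Fee base is the gross recovery, $273,100; costs are reimbursed separately.
First $120,000 at 42% = $50,400.00
Next $81,000 at 39% = $31,590.00
Remaining $72,100 at 36% = $25,956.00
Fee: $50,400.00 + $31,590.00 + $25,956.00 = $107,946.00
$107,946.00 is under the $161,900 cap.

$107,946.00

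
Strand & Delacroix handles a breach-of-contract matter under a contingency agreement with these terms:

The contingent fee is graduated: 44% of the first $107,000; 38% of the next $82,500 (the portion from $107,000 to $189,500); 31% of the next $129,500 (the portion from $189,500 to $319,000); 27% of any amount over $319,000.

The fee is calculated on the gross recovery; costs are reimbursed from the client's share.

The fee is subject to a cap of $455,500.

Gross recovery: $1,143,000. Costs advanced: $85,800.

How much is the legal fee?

Fee base is the gross recovery, $1,143,000; costs are reimbursed separately.
First $107,000 at 44% = $47,080.00
Next $82,500 at 38% = $31,350.00
Next $129,500 at 31% = $40,145.00
Remaining $824,000 at 27% = $222,480.00
Fee: $47,080.00 + $31,350.00 + $40,145.00 + $222,480.00 = $341,055.00
$341,055.00 is under the $455,500 cap.

$341,055.00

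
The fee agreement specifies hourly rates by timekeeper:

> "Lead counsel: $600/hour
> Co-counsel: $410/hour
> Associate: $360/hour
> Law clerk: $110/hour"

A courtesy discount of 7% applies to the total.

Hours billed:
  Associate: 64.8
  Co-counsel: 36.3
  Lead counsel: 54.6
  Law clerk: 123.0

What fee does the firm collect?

Lead counsel: 54.6 × $600 = $32,760.00
Co-counsel: 36.3 × $410 = $14,883.00
Associate: 64.8 × $360 = $23,328.00
Law clerk: 123.0 × $110 = $13,530.00
Subtotal: $84,501.00
Less 7% discount: −$5,915.07
Total: $84,501.00 − $5,915.07 = $78,585.93

$78,585.93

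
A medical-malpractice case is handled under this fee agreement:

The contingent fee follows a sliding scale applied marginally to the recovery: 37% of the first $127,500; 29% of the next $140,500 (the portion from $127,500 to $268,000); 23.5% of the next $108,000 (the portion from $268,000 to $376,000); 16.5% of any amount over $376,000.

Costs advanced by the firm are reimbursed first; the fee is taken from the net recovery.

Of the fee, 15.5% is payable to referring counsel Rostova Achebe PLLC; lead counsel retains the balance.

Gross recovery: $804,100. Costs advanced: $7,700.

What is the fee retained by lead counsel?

$154,352.77

Fee base (net of costs): $804,100 − $7,700 = $796,400
First $127,500 at 37% = $47,175.00
Next $140,500 at 29% = $40,745.00
Next $108,000 at 23.5% = $25,380.00
Remaining $420,400 at 16.5% = $69,366.00
Fee: $47,175.00 + $40,745.00 + $25,380.00 + $69,366.00 = $182,666.00
Referral share: 15.5% of $182,666.00 = $28,313.23; lead counsel retains $182,666.00 − $28,313.23 = $154,352.77.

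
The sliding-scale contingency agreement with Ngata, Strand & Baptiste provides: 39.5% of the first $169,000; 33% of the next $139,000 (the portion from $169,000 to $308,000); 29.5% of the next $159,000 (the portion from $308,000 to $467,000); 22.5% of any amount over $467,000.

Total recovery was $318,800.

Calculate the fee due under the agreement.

$115,811.00

First $169,000 at 39.5% = $66,755.00
Next $139,000 at 33% = $45,870.00
Remaining $10,800 at 29.5% = $3,186.00
Fee: $66,755.00 + $45,870.00 + $3,186.00 = $115,811.00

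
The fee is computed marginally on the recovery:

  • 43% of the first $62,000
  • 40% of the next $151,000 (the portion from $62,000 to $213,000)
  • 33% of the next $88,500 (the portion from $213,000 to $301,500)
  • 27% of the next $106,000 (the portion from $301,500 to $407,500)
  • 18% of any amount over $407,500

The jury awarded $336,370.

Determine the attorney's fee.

First $62,000 at 43% = $26,660.00
Next $151,000 at 40% = $60,400.00
Next $88,500 at 33% = $29,205.00
Remaining $34,870 at 27% = $9,414.90
Fee: $26,660.00 + $60,400.00 + $29,205.00 + $9,414.90 = $125,679.90

$125,679.90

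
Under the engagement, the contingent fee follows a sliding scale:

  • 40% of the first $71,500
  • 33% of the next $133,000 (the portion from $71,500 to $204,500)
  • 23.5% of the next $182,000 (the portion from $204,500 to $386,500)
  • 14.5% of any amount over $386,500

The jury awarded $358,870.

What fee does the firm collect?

$108,766.95

First $71,500 at 40% = $28,600.00
Next $133,000 at 33% = $43,890.00
Remaining $154,370 at 23.5% = $36,276.95
Fee: $28,600.00 + $43,890.00 + $36,276.95 = $108,766.95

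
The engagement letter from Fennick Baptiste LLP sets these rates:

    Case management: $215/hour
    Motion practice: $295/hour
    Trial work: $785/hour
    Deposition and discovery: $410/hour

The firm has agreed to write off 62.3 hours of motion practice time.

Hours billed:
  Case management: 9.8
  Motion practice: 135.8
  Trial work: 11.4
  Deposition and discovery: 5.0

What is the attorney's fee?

$34,788.50

Case management: 9.8 × $215 = $2,107.00
Motion practice: 135.8 × $295 = $40,061.00
Trial work: 11.4 × $785 = $8,949.00
Deposition and discovery: 5.0 × $410 = $2,050.00
Subtotal: $53,167.00
Write-off: 62.3 × $295 = $18,378.50
Total: $53,167.00 − $18,378.50 = $34,788.50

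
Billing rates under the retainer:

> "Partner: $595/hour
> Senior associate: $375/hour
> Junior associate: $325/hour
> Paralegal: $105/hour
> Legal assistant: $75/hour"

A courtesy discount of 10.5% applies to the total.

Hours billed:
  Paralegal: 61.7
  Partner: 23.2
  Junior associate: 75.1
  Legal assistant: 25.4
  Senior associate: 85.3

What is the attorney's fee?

$70,331.34

Partner: 23.2 × $595 = $13,804.00
Senior associate: 85.3 × $375 = $31,987.50
Junior associate: 75.1 × $325 = $24,407.50
Paralegal: 61.7 × $105 = $6,478.50
Legal assistant: 25.4 × $75 = $1,905.00
Subtotal: $78,582.50
Less 10.5% discount: −$8,251.16
Total: $78,582.50 − $8,251.16 = $70,331.34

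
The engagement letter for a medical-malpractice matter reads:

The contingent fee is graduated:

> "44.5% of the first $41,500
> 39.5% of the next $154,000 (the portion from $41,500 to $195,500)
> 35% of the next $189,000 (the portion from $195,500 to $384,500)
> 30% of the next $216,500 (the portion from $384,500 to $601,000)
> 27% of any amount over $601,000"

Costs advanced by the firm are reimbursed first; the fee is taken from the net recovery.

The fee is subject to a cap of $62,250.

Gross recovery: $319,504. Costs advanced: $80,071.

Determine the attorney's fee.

Fee base (net of costs): $319,504 − $80,071 = $239,433
First $41,500 at 44.5% = $18,467.50
Next $154,000 at 39.5% = $60,830.00
Remaining $43,933 at 35% = $15,376.55
Fee: $18,467.50 + $60,830.00 + $15,376.55 = $94,674.05
$94,674.05 exceeds the $62,250 cap, so the fee is capped at $62,250.00.

$62,250.00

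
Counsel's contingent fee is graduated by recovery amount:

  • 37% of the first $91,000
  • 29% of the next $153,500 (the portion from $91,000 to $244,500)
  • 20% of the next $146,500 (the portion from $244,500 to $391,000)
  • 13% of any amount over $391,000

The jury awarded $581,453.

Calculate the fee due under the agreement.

$132,243.89

First $91,000 at 37% = $33,670.00
Next $153,500 at 29% = $44,515.00
Next $146,500 at 20% = $29,300.00
Remaining $190,453 at 13% = $24,758.89
Fee: $33,670.00 + $44,515.00 + $29,300.00 + $24,758.89 = $132,243.89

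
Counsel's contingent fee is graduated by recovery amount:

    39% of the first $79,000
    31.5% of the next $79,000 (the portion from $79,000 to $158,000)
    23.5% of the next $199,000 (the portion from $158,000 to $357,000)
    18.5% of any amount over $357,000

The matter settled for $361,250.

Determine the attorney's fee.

First $79,000 at 39% = $30,810.00
Next $79,000 at 31.5% = $24,885.00
Next $199,000 at 23.5% = $46,765.00
Remaining $4,250 at 18.5% = $786.25
Fee: $30,810.00 + $24,885.00 + $46,765.00 + $786.25 = $103,246.25

$103,246.25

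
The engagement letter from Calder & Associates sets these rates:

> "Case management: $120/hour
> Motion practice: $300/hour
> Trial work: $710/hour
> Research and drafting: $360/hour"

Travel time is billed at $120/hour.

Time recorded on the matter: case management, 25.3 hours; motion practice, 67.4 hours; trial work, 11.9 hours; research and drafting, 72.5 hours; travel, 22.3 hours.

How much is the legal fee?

Case management: 25.3 × $120 = $3,036.00
Motion practice: 67.4 × $300 = $20,220.00
Trial work: 11.9 × $710 = $8,449.00
Research and drafting: 72.5 × $360 = $26,100.00
Subtotal: $3,036.00 + $20,220.00 + $8,449.00 + $26,100.00 = $57,805.00
Travel: 22.3 × $120 = $2,676.00
Total: $57,805.00 + $2,676.00 = $60,481.00

$60,481.00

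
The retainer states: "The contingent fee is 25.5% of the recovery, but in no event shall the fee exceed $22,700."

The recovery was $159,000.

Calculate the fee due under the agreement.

25.5% of $159,000 = $40,545.00
That exceeds the $22,700 cap, so the fee is capped at $22,700.

$22,700.00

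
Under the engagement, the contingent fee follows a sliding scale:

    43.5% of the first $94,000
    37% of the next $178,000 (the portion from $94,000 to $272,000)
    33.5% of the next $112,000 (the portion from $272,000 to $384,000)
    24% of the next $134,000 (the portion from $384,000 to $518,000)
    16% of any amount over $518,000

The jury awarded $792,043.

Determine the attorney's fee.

First $94,000 at 43.5% = $40,890.00
Next $178,000 at 37% = $65,860.00
Next $112,000 at 33.5% = $37,520.00
Next $134,000 at 24% = $32,160.00
Remaining $274,043 at 16% = $43,846.88
Fee: $40,890.00 + $65,860.00 + $37,520.00 + $32,160.00 + $43,846.88 = $220,276.88

$220,276.88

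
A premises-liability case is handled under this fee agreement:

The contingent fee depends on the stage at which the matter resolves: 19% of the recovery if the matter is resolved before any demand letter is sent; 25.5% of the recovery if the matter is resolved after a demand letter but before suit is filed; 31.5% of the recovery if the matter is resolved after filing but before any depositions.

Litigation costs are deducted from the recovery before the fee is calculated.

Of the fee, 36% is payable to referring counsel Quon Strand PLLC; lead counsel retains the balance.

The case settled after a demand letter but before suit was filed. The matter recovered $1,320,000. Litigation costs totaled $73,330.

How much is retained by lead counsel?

$203,456.54

Fee base (net of costs): $1,320,000 − $73,330 = $1,246,670
The matter settled after a demand letter but before suit was filed, so the 25.5% rate applies.
$1,246,670 × 25.5% = $317,900.85
Referral share: 36% of $317,900.85 = $114,444.31; lead counsel retains $317,900.85 − $114,444.31 = $203,456.54.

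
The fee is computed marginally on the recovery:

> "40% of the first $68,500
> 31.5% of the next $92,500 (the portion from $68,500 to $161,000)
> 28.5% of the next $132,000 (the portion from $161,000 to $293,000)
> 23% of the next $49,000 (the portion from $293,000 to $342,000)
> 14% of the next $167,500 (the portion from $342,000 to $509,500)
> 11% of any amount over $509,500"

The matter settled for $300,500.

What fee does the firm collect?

First $68,500 at 40% = $27,400.00
Next $92,500 at 31.5% = $29,137.50
Next $132,000 at 28.5% = $37,620.00
Remaining $7,500 at 23% = $1,725.00
Fee: $27,400.00 + $29,137.50 + $37,620.00 + $1,725.00 = $95,882.50

$95,882.50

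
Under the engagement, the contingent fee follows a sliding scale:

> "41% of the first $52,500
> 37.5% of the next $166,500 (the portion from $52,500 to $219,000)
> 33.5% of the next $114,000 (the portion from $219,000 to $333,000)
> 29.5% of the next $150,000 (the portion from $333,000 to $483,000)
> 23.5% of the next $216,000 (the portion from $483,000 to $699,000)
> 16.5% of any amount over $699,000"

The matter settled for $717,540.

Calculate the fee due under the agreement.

First $52,500 at 41% = $21,525.00
Next $166,500 at 37.5% = $62,437.50
Next $114,000 at 33.5% = $38,190.00
Next $150,000 at 29.5% = $44,250.00
Next $216,000 at 23.5% = $50,760.00
Remaining $18,540 at 16.5% = $3,059.10
Fee: $21,525.00 + $62,437.50 + $38,190.00 + $44,250.00 + $50,760.00 + $3,059.10 = $220,221.60

$220,221.60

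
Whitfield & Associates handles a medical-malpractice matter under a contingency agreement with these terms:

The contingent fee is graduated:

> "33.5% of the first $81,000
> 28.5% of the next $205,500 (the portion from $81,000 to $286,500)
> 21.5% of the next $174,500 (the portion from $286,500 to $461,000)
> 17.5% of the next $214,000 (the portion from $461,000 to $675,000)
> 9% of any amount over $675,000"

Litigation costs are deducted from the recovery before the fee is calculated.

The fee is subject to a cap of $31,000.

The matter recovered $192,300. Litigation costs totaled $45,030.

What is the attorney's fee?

$31,000.00

Fee base (net of costs): $192,300 − $45,030 = $147,270
First $81,000 at 33.5% = $27,135.00
Remaining $66,270 at 28.5% = $18,886.95
Fee: $27,135.00 + $18,886.95 = $46,021.95
$46,021.95 exceeds the $31,000 cap, so the fee is capped at $31,000.00.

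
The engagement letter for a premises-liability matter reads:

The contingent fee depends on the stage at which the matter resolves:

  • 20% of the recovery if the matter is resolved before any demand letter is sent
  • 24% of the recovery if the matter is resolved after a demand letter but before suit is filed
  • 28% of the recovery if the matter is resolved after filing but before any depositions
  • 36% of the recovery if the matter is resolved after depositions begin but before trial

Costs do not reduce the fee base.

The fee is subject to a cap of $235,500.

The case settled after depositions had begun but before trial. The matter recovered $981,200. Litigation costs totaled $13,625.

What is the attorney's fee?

$235,500.00

Fee base is the gross recovery, $981,200; costs are reimbursed separately.
The matter settled after depositions had begun but before trial, so the 36% rate applies.
$981,200 × 36% = $353,232.00
$353,232.00 exceeds the $235,500 cap, so the fee is capped at $235,500.00.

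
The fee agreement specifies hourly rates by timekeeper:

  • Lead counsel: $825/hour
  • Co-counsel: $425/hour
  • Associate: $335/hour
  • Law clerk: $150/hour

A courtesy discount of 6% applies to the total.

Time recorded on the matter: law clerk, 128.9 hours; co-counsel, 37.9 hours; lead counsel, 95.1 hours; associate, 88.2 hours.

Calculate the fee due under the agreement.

$134,840.18

Lead counsel: 95.1 × $825 = $78,457.50
Co-counsel: 37.9 × $425 = $16,107.50
Associate: 88.2 × $335 = $29,547.00
Law clerk: 128.9 × $150 = $19,335.00
Subtotal: $143,447.00
Less 6% discount: −$8,606.82
Total: $143,447.00 − $8,606.82 = $134,840.18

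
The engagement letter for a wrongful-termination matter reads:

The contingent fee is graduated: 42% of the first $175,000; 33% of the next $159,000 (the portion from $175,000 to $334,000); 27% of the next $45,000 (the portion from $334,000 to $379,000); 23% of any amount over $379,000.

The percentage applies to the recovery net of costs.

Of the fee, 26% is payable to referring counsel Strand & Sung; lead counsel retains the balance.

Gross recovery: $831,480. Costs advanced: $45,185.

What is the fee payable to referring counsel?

Fee base (net of costs): $831,480 − $45,185 = $786,295
First $175,000 at 42% = $73,500.00
Next $159,000 at 33% = $52,470.00
Next $45,000 at 27% = $12,150.00
Remaining $407,295 at 23% = $93,677.85
Fee: $73,500.00 + $52,470.00 + $12,150.00 + $93,677.85 = $231,797.85
Referral share: 26% of $231,797.85 = $60,267.44; lead counsel retains $231,797.85 − $60,267.44 = $171,530.41.

$60,267.44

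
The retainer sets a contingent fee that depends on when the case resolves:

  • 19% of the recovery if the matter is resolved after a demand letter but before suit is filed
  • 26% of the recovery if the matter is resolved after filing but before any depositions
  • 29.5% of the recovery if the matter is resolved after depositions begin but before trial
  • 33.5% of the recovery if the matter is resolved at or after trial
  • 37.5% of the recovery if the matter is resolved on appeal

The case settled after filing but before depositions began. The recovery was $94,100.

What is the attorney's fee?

$24,466.00

The matter settled after filing but before depositions began, so the 26% rate applies.
$94,100 × 26% = $24,466.00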